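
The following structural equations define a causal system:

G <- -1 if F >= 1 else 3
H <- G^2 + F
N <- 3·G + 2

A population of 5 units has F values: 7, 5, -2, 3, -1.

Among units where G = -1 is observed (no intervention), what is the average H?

Observing G=-1 restricts to units where G's equation naturally yields -1: F ∈ {7, 5, 3}. In that subpopulation H = 8, 6, 4, mean 6.

6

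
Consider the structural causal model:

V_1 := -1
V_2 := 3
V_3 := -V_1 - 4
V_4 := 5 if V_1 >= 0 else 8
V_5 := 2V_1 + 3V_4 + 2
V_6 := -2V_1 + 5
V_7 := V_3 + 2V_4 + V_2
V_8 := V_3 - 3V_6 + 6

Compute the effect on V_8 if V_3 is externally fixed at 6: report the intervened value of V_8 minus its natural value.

The intervention breaks the incoming arrows to V_3: V_3 := -V_1 - 4 no longer applies, and V_3 = 6.
V_6 = -2V_1 + 5  [with V_1=-1]  = 7
V_8 = V_3 - 3V_6 + 6  [with V_3=6, V_6=7]  = -9
Without intervention: V_3 = -V_1 - 4  [with V_1=-1]  = -3; V_6 = -2V_1 + 5  [with V_1=-1]  = 7; V_8 = V_3 - 3V_6 + 6  [with V_3=-3, V_6=7]  = -18.
Change = -9 − (-18) = 9.

9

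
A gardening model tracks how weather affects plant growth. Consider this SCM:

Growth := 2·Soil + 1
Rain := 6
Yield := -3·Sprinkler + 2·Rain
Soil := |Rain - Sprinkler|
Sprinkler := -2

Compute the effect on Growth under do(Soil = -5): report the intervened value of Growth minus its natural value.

-26

The intervention breaks the incoming arrows to Soil: Soil := |Rain - Sprinkler| no longer applies, and Soil = -5.
Growth = 2·Soil + 1  [with Soil=-5]  = -9
Without intervention: Soil = |Rain - Sprinkler|  [with Rain=6, Sprinkler=-2]  = 8; Growth = 2·Soil + 1  [with Soil=8]  = 17.
Change = -9 − 17 = -26.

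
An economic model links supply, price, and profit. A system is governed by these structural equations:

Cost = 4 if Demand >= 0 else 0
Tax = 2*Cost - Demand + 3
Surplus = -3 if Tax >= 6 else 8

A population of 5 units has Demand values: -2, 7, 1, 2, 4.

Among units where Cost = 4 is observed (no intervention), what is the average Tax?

7.5

Conditioning on Cost=4 selects the 4 unit(s) with Demand ∈ {7, 1, 2, 4}. Their Tax values: 4, 10, 9, 7. Mean = 7.5.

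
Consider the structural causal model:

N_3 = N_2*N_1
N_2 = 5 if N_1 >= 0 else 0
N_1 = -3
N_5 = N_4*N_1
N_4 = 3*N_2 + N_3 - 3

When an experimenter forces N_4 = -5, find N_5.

15

Intervening sets N_4 = -5 and removes its equation (N_4 = 3*N_2 + N_3 - 3).
N_5 = N_4*N_1  [with N_4=-5, N_1=-3]  = 15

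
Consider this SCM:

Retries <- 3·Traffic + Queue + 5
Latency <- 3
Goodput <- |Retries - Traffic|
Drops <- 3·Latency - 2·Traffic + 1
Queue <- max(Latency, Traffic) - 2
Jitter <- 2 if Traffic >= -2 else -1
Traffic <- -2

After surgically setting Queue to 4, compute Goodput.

The intervention breaks the incoming arrows to Queue: Queue <- max(Latency, Traffic) - 2 no longer applies, and Queue = 4.
Retries = 3·Traffic + Queue + 5  [with Traffic=-2, Queue=4]  = 3
Goodput = |Retries - Traffic|  [with Retries=3, Traffic=-2]  = 5

5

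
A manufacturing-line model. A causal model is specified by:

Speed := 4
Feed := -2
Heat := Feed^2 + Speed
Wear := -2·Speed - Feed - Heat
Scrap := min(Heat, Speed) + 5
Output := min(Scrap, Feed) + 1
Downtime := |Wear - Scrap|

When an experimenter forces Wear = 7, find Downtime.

2

The intervention breaks the incoming arrows to Wear: Wear := -2·Speed - Feed - Heat no longer applies, and Wear = 7.
Heat = Feed^2 + Speed  [with Feed=-2, Speed=4]  = 8
Scrap = min(Heat, Speed) + 5  [with Heat=8, Speed=4]  = 9
Downtime = |Wear - Scrap|  [with Wear=7, Scrap=9]  = 2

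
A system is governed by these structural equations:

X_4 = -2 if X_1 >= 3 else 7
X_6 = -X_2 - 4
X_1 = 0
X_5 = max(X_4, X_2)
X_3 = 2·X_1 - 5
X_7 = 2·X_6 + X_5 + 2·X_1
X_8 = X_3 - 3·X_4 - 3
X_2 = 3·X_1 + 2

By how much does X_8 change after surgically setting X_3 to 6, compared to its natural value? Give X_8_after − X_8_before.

11

The intervention breaks the incoming arrows to X_3: X_3 = 2·X_1 - 5 no longer applies, and X_3 = 6.
X_4 = -2 if X_1 >= 3 else 7  [with X_1=0]  = 7
X_8 = X_3 - 3·X_4 - 3  [with X_3=6, X_4=7]  = -18
Without intervention: X_3 = 2·X_1 - 5  [with X_1=0]  = -5; X_4 = -2 if X_1 >= 3 else 7  [with X_1=0]  = 7; X_8 = X_3 - 3·X_4 - 3  [with X_3=-5, X_4=7]  = -29.
Change = -18 − (-29) = 11.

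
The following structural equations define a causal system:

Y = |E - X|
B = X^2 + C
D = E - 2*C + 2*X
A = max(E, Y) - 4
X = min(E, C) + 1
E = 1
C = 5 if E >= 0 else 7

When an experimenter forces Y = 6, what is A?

Intervening sets Y = 6 and removes its equation (Y = |E - X|).
A = max(E, Y) - 4  [with E=1, Y=6]  = 2

2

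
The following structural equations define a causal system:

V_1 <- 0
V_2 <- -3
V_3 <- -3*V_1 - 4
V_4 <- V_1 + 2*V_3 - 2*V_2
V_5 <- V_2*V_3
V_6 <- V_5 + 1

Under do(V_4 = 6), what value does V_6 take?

13

Under do(V_4=6), the mechanism V_4 <- V_1 + 2*V_3 - 2*V_2 is discarded; V_4 is fixed at 6.
Since V_6 is not a descendant of the intervened variable, it is unaffected.
V_3 = -3*V_1 - 4  [with V_1=0]  = -4
V_5 = V_2*V_3  [with V_2=-3, V_3=-4]  = 12
V_6 = V_5 + 1  [with V_5=12]  = 13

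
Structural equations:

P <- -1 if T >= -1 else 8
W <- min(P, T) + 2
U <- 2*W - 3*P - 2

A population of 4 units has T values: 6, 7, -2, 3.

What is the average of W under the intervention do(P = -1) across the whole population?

0.75

Every unit gets P=-1 under the intervention. W values become 1, 1, 0, 1; E[W|do(P=-1)] = 0.75.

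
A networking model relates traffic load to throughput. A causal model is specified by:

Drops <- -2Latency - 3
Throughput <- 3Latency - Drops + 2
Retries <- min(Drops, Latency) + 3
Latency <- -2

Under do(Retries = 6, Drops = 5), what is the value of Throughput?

-9

The joint intervention fixes Retries = 6, Drops = 5, removing each variable's own equation.
Throughput = 3Latency - Drops + 2  [with Latency=-2, Drops=5]  = -9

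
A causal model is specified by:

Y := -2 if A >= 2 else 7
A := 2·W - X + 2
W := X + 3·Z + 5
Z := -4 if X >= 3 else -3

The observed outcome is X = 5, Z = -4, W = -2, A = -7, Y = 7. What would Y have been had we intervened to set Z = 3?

-2

do(Z=3) replaces the equation Z := -4 if X >= 3 else -3 with the constant Z = 3.
W = X + 3·Z + 5  [with X=5, Z=3]  = 19
A = 2·W - X + 2  [with W=19, X=5]  = 35
Y = -2 if A >= 2 else 7  [with A=35]  = -2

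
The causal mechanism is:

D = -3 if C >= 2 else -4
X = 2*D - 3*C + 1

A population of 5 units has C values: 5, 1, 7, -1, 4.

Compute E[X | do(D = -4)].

-16.6

Under do(D=-4), D's equation is replaced by D=-4 for every unit. Per-unit X: -22, -10, -28, -4, -19. Mean = -16.6.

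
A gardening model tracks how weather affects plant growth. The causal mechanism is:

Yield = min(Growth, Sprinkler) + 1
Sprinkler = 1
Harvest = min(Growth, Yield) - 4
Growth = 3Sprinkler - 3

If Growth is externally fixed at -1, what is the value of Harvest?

Under do(Growth=-1), the mechanism Growth = 3Sprinkler - 3 is discarded; Growth is fixed at -1.
Yield = min(Growth, Sprinkler) + 1  [with Growth=-1, Sprinkler=1]  = 0
Harvest = min(Growth, Yield) - 4  [with Growth=-1, Yield=0]  = -5

-5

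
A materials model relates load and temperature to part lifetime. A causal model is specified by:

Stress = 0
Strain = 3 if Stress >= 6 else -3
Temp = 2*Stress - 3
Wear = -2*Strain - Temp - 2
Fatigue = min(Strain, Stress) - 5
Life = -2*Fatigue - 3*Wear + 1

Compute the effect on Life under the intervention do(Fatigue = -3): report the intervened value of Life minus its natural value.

The intervention breaks the incoming arrows to Fatigue: Fatigue = min(Strain, Stress) - 5 no longer applies, and Fatigue = -3.
Strain = 3 if Stress >= 6 else -3  [with Stress=0]  = -3
Temp = 2*Stress - 3  [with Stress=0]  = -3
Wear = -2*Strain - Temp - 2  [with Strain=-3, Temp=-3]  = 7
Life = -2*Fatigue - 3*Wear + 1  [with Fatigue=-3, Wear=7]  = -14
Without intervention: Strain = 3 if Stress >= 6 else -3  [with Stress=0]  = -3; Temp = 2*Stress - 3  [with Stress=0]  = -3; Wear = -2*Strain - Temp - 2  [with Strain=-3, Temp=-3]  = 7; Fatigue = min(Strain, Stress) - 5  [with Strain=-3, Stress=0]  = -8; Life = -2*Fatigue - 3*Wear + 1  [with Fatigue=-8, Wear=7]  = -4.
Change = -14 − (-4) = -10.

-10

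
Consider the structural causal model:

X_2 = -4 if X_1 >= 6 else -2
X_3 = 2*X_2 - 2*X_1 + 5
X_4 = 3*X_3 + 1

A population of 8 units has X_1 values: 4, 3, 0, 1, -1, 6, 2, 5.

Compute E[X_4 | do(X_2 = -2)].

-11

do(X_2=-2) breaks X_2's dependence on X_1. With X_2=-2 fixed, X_4 across the units is -20, -14, 4, -2, 10, -32, -8, -26, mean -11.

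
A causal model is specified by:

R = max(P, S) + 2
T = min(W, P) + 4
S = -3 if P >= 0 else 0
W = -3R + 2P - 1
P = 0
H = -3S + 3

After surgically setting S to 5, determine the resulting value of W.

-22

do(S=5) replaces the equation S = -3 if P >= 0 else 0 with the constant S = 5.
R = max(P, S) + 2  [with P=0, S=5]  = 7
W = -3R + 2P - 1  [with R=7, P=0]  = -22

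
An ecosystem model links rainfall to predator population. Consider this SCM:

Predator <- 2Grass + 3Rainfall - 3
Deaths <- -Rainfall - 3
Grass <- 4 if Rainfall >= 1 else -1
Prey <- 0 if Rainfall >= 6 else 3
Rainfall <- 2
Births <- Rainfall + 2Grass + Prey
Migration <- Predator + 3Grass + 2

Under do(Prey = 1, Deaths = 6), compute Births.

The joint intervention fixes Prey = 1, Deaths = 6, removing each variable's own equation.
Grass = 4 if Rainfall >= 1 else -1  [with Rainfall=2]  = 4
Births = Rainfall + 2Grass + Prey  [with Rainfall=2, Grass=4, Prey=1]  = 11

11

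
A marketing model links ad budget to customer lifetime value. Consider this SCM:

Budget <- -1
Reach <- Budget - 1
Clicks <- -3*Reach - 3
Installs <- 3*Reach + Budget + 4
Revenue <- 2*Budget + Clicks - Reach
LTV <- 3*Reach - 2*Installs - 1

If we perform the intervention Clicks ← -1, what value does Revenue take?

-1

do(Clicks=-1) replaces the equation Clicks <- -3*Reach - 3 with the constant Clicks = -1.
Reach = Budget - 1  [with Budget=-1]  = -2
Revenue = 2*Budget + Clicks - Reach  [with Budget=-1, Clicks=-1, Reach=-2]  = -1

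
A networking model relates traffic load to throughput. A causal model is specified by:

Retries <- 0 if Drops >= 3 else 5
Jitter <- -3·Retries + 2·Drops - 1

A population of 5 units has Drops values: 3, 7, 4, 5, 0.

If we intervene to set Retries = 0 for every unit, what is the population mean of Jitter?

6.6

Under do(Retries=0), Retries's equation is replaced by Retries=0 for every unit. Per-unit Jitter: 5, 13, 7, 9, -1. Mean = 6.6.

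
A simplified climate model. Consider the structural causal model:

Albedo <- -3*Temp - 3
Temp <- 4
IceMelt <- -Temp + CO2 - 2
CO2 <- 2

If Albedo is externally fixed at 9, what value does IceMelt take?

-4

Under do(Albedo=9), the mechanism Albedo <- -3*Temp - 3 is discarded; Albedo is fixed at 9.
Since IceMelt is not a descendant of the intervened variable, it is unaffected.
IceMelt = -Temp + CO2 - 2  [with Temp=4, CO2=2]  = -4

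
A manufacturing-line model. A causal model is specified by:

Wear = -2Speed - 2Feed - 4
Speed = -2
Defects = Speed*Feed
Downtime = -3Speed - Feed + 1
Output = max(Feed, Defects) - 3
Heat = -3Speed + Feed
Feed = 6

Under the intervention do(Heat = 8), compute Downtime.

1

The intervention breaks the incoming arrows to Heat: Heat = -3Speed + Feed no longer applies, and Heat = 8.
Downtime is not downstream of the intervention, so its value is determined by the original equations.
Downtime = -3Speed - Feed + 1  [with Speed=-2, Feed=6]  = 1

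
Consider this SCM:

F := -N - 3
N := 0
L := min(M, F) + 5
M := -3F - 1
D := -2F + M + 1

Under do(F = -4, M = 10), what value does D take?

19

Under do(F = -4, M = 10), each intervened variable's structural equation is replaced by its fixed value.
D = -2F + M + 1  [with F=-4, M=10]  = 19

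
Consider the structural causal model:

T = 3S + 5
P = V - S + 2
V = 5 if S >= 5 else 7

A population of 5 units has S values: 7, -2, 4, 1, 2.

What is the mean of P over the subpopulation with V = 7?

E[P|V=7] averages over only the 4 units with V=7 (S = -2, 4, 1, 2): P = 11, 5, 8, 7, mean 7.75.

7.75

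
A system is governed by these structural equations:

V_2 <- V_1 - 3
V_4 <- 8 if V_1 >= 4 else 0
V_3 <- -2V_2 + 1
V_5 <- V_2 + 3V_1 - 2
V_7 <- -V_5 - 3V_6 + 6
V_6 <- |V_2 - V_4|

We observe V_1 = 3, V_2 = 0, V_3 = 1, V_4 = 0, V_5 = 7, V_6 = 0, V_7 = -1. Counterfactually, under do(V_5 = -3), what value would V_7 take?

9

Under do(V_5=-3), the mechanism V_5 <- V_2 + 3V_1 - 2 is discarded; V_5 is fixed at -3.
V_2 = V_1 - 3  [with V_1=3]  = 0
V_4 = 8 if V_1 >= 4 else 0  [with V_1=3]  = 0
V_6 = |V_2 - V_4|  [with V_2=0, V_4=0]  = 0
V_7 = -V_5 - 3V_6 + 6  [with V_5=-3, V_6=0]  = 9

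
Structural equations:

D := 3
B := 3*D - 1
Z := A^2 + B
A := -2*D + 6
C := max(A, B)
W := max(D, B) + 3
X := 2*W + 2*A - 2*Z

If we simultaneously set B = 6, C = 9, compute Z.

Setting B = 6, C = 9 by intervention discards those variables' equations.
A = -2*D + 6  [with D=3]  = 0
Z = A^2 + B  [with A=0, B=6]  = 6

6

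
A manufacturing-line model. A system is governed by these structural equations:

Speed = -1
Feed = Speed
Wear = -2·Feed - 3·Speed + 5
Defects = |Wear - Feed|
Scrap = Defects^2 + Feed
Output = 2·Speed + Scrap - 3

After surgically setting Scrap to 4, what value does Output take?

-1

The intervention breaks the incoming arrows to Scrap: Scrap = Defects^2 + Feed no longer applies, and Scrap = 4.
Output = 2·Speed + Scrap - 3  [with Speed=-1, Scrap=4]  = -1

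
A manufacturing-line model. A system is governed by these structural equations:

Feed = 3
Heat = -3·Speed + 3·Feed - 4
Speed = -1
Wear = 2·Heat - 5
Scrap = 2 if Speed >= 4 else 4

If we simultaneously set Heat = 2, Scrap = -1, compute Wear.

The joint intervention fixes Heat = 2, Scrap = -1, removing each variable's own equation.
Wear = 2·Heat - 5  [with Heat=2]  = -1

-1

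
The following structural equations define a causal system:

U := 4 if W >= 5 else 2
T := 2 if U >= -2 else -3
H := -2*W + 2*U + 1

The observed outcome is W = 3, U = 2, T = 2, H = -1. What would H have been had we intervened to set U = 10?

Under do(U=10), the mechanism U := 4 if W >= 5 else 2 is discarded; U is fixed at 10.
H = -2*W + 2*U + 1  [with W=3, U=10]  = 15

15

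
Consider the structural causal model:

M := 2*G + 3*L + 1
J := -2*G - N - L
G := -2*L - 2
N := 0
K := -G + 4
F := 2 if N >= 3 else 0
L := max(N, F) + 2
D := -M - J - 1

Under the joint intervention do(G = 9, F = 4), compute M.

37

The joint intervention fixes G = 9, F = 4, removing each variable's own equation.
L = max(N, F) + 2  [with N=0, F=4]  = 6
M = 2*G + 3*L + 1  [with G=9, L=6]  = 37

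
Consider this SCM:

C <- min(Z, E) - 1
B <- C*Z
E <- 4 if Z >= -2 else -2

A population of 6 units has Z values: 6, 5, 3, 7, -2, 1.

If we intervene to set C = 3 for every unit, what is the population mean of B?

The intervention sets C=3 in all 6 units regardless of Z. Recomputing B per unit gives 18, 15, 9, 21, -6, 3; average 10.

10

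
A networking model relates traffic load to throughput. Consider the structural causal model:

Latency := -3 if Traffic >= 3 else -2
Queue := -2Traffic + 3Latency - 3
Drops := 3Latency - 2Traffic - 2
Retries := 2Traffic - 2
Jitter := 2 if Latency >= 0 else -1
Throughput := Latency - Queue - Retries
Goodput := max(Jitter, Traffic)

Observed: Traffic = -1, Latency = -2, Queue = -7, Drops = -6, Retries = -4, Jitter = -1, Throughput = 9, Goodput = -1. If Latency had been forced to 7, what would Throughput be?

Under do(Latency=7), the mechanism Latency := -3 if Traffic >= 3 else -2 is discarded; Latency is fixed at 7.
Queue = -2Traffic + 3Latency - 3  [with Traffic=-1, Latency=7]  = 20
Retries = 2Traffic - 2  [with Traffic=-1]  = -4
Throughput = Latency - Queue - Retries  [with Latency=7, Queue=20, Retries=-4]  = -9

-9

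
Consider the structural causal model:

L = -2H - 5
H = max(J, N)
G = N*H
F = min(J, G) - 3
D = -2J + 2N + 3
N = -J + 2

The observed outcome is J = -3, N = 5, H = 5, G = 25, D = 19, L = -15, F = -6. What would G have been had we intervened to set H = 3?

15

The intervention breaks the incoming arrows to H: H = max(J, N) no longer applies, and H = 3.
N = -J + 2  [with J=-3]  = 5
G = N*H  [with N=5, H=3]  = 15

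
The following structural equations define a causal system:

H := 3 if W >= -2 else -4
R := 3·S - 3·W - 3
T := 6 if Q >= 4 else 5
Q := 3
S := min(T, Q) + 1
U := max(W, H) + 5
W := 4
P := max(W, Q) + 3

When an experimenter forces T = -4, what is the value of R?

-24

do(T=-4) replaces the equation T := 6 if Q >= 4 else 5 with the constant T = -4.
S = min(T, Q) + 1  [with T=-4, Q=3]  = -3
R = 3·S - 3·W - 3  [with S=-3, W=4]  = -24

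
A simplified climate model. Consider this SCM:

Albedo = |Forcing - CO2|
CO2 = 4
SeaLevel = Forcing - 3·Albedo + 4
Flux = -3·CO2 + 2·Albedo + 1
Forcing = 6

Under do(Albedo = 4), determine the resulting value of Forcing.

6

Under do(Albedo=4), the mechanism Albedo = |Forcing - CO2| is discarded; Albedo is fixed at 4.
Since Forcing is not a descendant of the intervened variable, it is unaffected.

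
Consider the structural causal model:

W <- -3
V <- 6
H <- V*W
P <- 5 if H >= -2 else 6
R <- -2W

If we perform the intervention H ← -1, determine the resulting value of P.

5

The intervention breaks the incoming arrows to H: H <- V*W no longer applies, and H = -1.
P = 5 if H >= -2 else 6  [with H=-1]  = 5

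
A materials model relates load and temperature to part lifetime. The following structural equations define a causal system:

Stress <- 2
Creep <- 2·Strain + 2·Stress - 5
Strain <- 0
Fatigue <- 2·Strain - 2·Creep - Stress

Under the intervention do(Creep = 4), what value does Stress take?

Under do(Creep=4), the mechanism Creep <- 2·Strain + 2·Stress - 5 is discarded; Creep is fixed at 4.
Stress is not downstream of the intervention, so its value is determined by the original equations.

2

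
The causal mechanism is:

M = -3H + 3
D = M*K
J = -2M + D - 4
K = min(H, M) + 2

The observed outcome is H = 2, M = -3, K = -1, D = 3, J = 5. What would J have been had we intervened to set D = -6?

Intervening sets D = -6 and removes its equation (D = M*K).
M = -3H + 3  [with H=2]  = -3
J = -2M + D - 4  [with M=-3, D=-6]  = -4

-4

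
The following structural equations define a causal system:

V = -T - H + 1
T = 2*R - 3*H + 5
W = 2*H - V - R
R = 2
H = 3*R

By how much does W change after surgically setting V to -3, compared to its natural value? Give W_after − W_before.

Intervening sets V = -3 and removes its equation (V = -T - H + 1).
H = 3*R  [with R=2]  = 6
W = 2*H - V - R  [with H=6, V=-3, R=2]  = 13
Without intervention: H = 3*R  [with R=2]  = 6; T = 2*R - 3*H + 5  [with R=2, H=6]  = -9; V = -T - H + 1  [with T=-9, H=6]  = 4; W = 2*H - V - R  [with H=6, V=4, R=2]  = 6.
Change = 13 − 6 = 7.

7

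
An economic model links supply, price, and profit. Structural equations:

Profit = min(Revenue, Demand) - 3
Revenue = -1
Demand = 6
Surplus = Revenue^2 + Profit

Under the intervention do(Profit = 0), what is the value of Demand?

Under do(Profit=0), the mechanism Profit = min(Revenue, Demand) - 3 is discarded; Profit is fixed at 0.
Demand is not downstream of the intervention, so its value is determined by the original equations.

6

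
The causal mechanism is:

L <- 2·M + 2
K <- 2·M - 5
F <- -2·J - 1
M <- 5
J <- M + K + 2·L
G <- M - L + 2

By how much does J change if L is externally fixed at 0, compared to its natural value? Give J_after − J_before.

-24

do(L=0) replaces the equation L <- 2·M + 2 with the constant L = 0.
K = 2·M - 5  [with M=5]  = 5
J = M + K + 2·L  [with M=5, K=5, L=0]  = 10
Without intervention: L = 2·M + 2  [with M=5]  = 12; K = 2·M - 5  [with M=5]  = 5; J = M + K + 2·L  [with M=5, K=5, L=12]  = 34.
Change = 10 − 34 = -24.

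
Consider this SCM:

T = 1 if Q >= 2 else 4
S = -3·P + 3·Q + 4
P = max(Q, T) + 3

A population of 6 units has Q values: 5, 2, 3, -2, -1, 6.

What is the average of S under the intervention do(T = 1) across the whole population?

The intervention sets T=1 in all 6 units regardless of Q. Recomputing S per unit gives -5, -5, -5, -14, -11, -5; average -7.5.

-7.5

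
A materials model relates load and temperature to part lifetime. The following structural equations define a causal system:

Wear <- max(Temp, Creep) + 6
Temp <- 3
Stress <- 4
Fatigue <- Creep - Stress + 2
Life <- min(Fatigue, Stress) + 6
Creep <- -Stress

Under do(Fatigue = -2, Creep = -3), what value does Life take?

The joint intervention fixes Fatigue = -2, Creep = -3, removing each variable's own equation.
Life = min(Fatigue, Stress) + 6  [with Fatigue=-2, Stress=4]  = 4

4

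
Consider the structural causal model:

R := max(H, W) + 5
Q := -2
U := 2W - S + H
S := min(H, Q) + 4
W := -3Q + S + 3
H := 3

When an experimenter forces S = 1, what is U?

22

The intervention breaks the incoming arrows to S: S := min(H, Q) + 4 no longer applies, and S = 1.
W = -3Q + S + 3  [with Q=-2, S=1]  = 10
U = 2W - S + H  [with W=10, S=1, H=3]  = 22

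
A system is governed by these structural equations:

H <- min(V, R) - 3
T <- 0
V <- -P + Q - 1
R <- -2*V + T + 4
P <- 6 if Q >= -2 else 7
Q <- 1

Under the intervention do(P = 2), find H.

The intervention breaks the incoming arrows to P: P <- 6 if Q >= -2 else 7 no longer applies, and P = 2.
V = -P + Q - 1  [with P=2, Q=1]  = -2
R = -2*V + T + 4  [with V=-2, T=0]  = 8
H = min(V, R) - 3  [with V=-2, R=8]  = -5

-5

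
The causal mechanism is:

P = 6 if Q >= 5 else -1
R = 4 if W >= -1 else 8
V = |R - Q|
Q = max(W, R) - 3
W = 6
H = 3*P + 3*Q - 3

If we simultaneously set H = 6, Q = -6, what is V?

Under do(H = 6, Q = -6), each intervened variable's structural equation is replaced by its fixed value.
R = 4 if W >= -1 else 8  [with W=6]  = 4
V = |R - Q|  [with R=4, Q=-6]  = 10

10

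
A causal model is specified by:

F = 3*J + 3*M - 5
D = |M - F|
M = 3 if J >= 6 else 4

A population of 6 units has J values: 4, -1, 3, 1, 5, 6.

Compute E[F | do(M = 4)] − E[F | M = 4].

The intervention sets M=4 in all 6 units regardless of J. Recomputing F per unit gives 19, 4, 16, 10, 22, 25; average 16.
E[F|M=4] averages over only the 5 units with M=4 (J = 4, -1, 3, 1, 5): F = 19, 4, 16, 10, 22, mean 14.2.
Difference = 16 − 14.2 = 1.8.

1.8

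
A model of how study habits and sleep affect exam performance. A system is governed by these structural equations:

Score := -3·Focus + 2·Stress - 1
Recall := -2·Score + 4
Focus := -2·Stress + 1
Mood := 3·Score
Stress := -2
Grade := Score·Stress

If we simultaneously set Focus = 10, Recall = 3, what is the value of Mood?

-105

The joint intervention fixes Focus = 10, Recall = 3, removing each variable's own equation.
Score = -3·Focus + 2·Stress - 1  [with Focus=10, Stress=-2]  = -35
Mood = 3·Score  [with Score=-35]  = -105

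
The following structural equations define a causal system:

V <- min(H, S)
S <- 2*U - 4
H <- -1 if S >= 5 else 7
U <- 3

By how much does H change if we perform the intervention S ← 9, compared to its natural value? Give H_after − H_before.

The intervention breaks the incoming arrows to S: S <- 2*U - 4 no longer applies, and S = 9.
H = -1 if S >= 5 else 7  [with S=9]  = -1
Without intervention: S = 2*U - 4  [with U=3]  = 2; H = -1 if S >= 5 else 7  [with S=2]  = 7.
Change = -1 − 7 = -8.

-8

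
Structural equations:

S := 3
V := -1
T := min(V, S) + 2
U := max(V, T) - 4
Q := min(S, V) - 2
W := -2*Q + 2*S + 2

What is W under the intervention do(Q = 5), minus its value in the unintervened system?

-16

The intervention breaks the incoming arrows to Q: Q := min(S, V) - 2 no longer applies, and Q = 5.
W = -2*Q + 2*S + 2  [with Q=5, S=3]  = -2
Without intervention: Q = min(S, V) - 2  [with S=3, V=-1]  = -3; W = -2*Q + 2*S + 2  [with Q=-3, S=3]  = 14.
Change = -2 − 14 = -16.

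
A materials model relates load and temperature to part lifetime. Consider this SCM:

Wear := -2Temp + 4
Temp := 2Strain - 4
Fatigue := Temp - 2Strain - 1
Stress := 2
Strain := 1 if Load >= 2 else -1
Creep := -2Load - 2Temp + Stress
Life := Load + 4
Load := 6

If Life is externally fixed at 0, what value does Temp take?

The intervention breaks the incoming arrows to Life: Life := Load + 4 no longer applies, and Life = 0.
Since Temp is not a descendant of the intervened variable, it is unaffected.
Strain = 1 if Load >= 2 else -1  [with Load=6]  = 1
Temp = 2Strain - 4  [with Strain=1]  = -2

-2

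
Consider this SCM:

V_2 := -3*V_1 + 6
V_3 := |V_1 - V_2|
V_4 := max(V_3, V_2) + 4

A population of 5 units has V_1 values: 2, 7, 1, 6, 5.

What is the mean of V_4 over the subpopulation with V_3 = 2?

E[V_4|V_3=2] averages over only the 2 units with V_3=2 (V_1 = 2, 1): V_4 = 6, 7, mean 6.5.

6.5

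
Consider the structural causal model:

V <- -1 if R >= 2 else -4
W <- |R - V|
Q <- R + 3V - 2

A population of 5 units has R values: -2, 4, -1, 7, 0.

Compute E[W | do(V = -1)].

The intervention sets V=-1 in all 5 units regardless of R. Recomputing W per unit gives 1, 5, 0, 8, 1; average 3.

3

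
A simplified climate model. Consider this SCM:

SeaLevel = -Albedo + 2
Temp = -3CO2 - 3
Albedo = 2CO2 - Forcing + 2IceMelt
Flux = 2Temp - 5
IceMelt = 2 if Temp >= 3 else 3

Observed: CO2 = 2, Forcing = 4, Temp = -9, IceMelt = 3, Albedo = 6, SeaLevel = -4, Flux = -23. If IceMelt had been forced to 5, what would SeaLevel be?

-8

Under do(IceMelt=5), the mechanism IceMelt = 2 if Temp >= 3 else 3 is discarded; IceMelt is fixed at 5.
Albedo = 2CO2 - Forcing + 2IceMelt  [with CO2=2, Forcing=4, IceMelt=5]  = 10
SeaLevel = -Albedo + 2  [with Albedo=10]  = -8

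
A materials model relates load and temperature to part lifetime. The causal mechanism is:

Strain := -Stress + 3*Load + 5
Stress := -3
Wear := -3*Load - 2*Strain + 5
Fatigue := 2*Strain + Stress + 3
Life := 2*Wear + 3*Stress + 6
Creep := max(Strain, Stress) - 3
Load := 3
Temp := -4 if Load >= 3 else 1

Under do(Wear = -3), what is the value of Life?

Intervening sets Wear = -3 and removes its equation (Wear := -3*Load - 2*Strain + 5).
Life = 2*Wear + 3*Stress + 6  [with Wear=-3, Stress=-3]  = -9

-9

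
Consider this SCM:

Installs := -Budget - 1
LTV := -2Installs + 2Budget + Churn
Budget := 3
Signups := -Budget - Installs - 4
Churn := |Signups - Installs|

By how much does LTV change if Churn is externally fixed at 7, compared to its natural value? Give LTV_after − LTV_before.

6

Intervening sets Churn = 7 and removes its equation (Churn := |Signups - Installs|).
Installs = -Budget - 1  [with Budget=3]  = -4
LTV = -2Installs + 2Budget + Churn  [with Installs=-4, Budget=3, Churn=7]  = 21
Without intervention: Installs = -Budget - 1  [with Budget=3]  = -4; Signups = -Budget - Installs - 4  [with Budget=3, Installs=-4]  = -3; Churn = |Signups - Installs|  [with Signups=-3, Installs=-4]  = 1; LTV = -2Installs + 2Budget + Churn  [with Installs=-4, Budget=3, Churn=1]  = 15.
Change = 21 − 15 = 6.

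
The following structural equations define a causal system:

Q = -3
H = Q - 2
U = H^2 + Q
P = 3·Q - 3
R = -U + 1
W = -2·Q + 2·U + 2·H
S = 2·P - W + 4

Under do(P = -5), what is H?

The intervention breaks the incoming arrows to P: P = 3·Q - 3 no longer applies, and P = -5.
Since H is not a descendant of the intervened variable, it is unaffected.
H = Q - 2  [with Q=-3]  = -5

-5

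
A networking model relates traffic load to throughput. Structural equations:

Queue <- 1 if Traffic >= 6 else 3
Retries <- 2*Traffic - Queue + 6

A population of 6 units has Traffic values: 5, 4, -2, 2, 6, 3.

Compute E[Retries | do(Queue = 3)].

Under do(Queue=3), Queue's equation is replaced by Queue=3 for every unit. Per-unit Retries: 13, 11, -1, 7, 15, 9. Mean = 9.

9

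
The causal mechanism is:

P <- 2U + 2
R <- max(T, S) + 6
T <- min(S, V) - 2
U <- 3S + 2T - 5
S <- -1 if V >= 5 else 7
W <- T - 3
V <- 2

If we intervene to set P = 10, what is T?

0

Intervening sets P = 10 and removes its equation (P <- 2U + 2).
T is not downstream of the intervention, so its value is determined by the original equations.
S = -1 if V >= 5 else 7  [with V=2]  = 7
T = min(S, V) - 2  [with S=7, V=2]  = 0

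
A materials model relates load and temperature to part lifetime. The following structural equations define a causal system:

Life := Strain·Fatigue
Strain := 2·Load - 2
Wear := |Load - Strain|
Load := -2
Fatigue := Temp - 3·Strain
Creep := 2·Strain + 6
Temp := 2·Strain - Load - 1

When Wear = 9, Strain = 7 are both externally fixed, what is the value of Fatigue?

The joint intervention fixes Wear = 9, Strain = 7, removing each variable's own equation.
Temp = 2·Strain - Load - 1  [with Strain=7, Load=-2]  = 15
Fatigue = Temp - 3·Strain  [with Temp=15, Strain=7]  = -6

-6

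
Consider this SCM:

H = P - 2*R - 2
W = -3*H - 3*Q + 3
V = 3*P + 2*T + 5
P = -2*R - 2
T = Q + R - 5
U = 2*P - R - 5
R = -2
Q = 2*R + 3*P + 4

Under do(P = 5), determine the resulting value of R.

Under do(P=5), the mechanism P = -2*R - 2 is discarded; P is fixed at 5.
R is not downstream of the intervention, so its value is determined by the original equations.

-2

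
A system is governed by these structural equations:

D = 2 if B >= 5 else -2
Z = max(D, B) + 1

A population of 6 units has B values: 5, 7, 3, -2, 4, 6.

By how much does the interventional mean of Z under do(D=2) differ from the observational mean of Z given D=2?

Under do(D=2), D's equation is replaced by D=2 for every unit. Per-unit Z: 6, 8, 4, 3, 5, 7. Mean = 5.5.
Conditioning on D=2 selects the 3 unit(s) with B ∈ {5, 7, 6}. Their Z values: 6, 8, 7. Mean = 7.
Difference = 5.5 − 7 = -1.5.

-1.5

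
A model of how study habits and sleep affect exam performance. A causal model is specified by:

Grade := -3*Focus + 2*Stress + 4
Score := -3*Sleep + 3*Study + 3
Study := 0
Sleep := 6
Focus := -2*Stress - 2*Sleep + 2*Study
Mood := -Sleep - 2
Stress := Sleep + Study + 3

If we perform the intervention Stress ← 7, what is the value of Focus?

The intervention breaks the incoming arrows to Stress: Stress := Sleep + Study + 3 no longer applies, and Stress = 7.
Focus = -2*Stress - 2*Sleep + 2*Study  [with Stress=7, Sleep=6, Study=0]  = -26

-26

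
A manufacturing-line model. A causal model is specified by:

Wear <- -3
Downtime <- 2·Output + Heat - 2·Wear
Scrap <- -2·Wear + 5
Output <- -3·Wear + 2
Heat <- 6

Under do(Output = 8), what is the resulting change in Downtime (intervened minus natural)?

-6

Intervening sets Output = 8 and removes its equation (Output <- -3·Wear + 2).
Downtime = 2·Output + Heat - 2·Wear  [with Output=8, Heat=6, Wear=-3]  = 28
Without intervention: Output = -3·Wear + 2  [with Wear=-3]  = 11; Downtime = 2·Output + Heat - 2·Wear  [with Output=11, Heat=6, Wear=-3]  = 34.
Change = 28 − 34 = -6.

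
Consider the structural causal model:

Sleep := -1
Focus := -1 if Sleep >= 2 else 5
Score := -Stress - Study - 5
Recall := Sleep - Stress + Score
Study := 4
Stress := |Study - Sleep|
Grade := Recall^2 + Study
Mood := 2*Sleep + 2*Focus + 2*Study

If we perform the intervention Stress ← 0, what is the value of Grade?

The intervention breaks the incoming arrows to Stress: Stress := |Study - Sleep| no longer applies, and Stress = 0.
Score = -Stress - Study - 5  [with Stress=0, Study=4]  = -9
Recall = Sleep - Stress + Score  [with Sleep=-1, Stress=0, Score=-9]  = -10
Grade = Recall^2 + Study  [with Recall=-10, Study=4]  = 104

104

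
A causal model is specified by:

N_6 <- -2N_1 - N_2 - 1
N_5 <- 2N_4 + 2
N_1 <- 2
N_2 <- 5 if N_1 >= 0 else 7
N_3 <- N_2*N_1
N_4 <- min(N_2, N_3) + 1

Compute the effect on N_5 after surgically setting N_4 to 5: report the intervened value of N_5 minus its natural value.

-2

Intervening sets N_4 = 5 and removes its equation (N_4 <- min(N_2, N_3) + 1).
N_5 = 2N_4 + 2  [with N_4=5]  = 12
Without intervention: N_2 = 5 if N_1 >= 0 else 7  [with N_1=2]  = 5; N_3 = N_2*N_1  [with N_2=5, N_1=2]  = 10; N_4 = min(N_2, N_3) + 1  [with N_2=5, N_3=10]  = 6; N_5 = 2N_4 + 2  [with N_4=6]  = 14.
Change = 12 − 14 = -2.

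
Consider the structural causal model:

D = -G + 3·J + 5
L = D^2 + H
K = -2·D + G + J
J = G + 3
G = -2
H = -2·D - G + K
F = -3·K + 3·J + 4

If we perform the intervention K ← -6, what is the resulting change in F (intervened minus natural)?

Intervening sets K = -6 and removes its equation (K = -2·D + G + J).
J = G + 3  [with G=-2]  = 1
F = -3·K + 3·J + 4  [with K=-6, J=1]  = 25
Without intervention: J = G + 3  [with G=-2]  = 1; D = -G + 3·J + 5  [with G=-2, J=1]  = 10; K = -2·D + G + J  [with D=10, G=-2, J=1]  = -21; F = -3·K + 3·J + 4  [with K=-21, J=1]  = 70.
Change = 25 − 70 = -45.

-45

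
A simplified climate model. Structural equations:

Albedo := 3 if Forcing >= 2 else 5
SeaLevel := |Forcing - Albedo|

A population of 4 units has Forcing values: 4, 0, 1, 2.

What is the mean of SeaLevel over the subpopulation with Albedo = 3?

E[SeaLevel|Albedo=3] averages over only the 2 units with Albedo=3 (Forcing = 4, 2): SeaLevel = 1, 1, mean 1.

1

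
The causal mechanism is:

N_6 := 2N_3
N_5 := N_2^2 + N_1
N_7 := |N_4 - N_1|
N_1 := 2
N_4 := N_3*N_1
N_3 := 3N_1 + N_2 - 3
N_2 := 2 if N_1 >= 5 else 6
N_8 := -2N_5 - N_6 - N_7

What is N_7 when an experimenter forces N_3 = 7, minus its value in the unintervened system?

The intervention breaks the incoming arrows to N_3: N_3 := 3N_1 + N_2 - 3 no longer applies, and N_3 = 7.
N_4 = N_3*N_1  [with N_3=7, N_1=2]  = 14
N_7 = |N_4 - N_1|  [with N_4=14, N_1=2]  = 12
Without intervention: N_2 = 2 if N_1 >= 5 else 6  [with N_1=2]  = 6; N_3 = 3N_1 + N_2 - 3  [with N_1=2, N_2=6]  = 9; N_4 = N_3*N_1  [with N_3=9, N_1=2]  = 18; N_7 = |N_4 - N_1|  [with N_4=18, N_1=2]  = 16.
Change = 12 − 16 = -4.

-4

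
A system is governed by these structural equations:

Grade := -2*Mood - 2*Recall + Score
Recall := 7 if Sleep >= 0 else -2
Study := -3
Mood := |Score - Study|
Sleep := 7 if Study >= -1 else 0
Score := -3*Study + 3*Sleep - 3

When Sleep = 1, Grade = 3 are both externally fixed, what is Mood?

12

The joint intervention fixes Sleep = 1, Grade = 3, removing each variable's own equation.
Score = -3*Study + 3*Sleep - 3  [with Study=-3, Sleep=1]  = 9
Mood = |Score - Study|  [with Score=9, Study=-3]  = 12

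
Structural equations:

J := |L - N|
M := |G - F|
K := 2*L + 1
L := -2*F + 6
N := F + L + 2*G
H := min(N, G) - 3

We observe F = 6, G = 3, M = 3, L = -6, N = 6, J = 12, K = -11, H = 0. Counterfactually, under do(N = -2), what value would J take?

4

The intervention breaks the incoming arrows to N: N := F + L + 2*G no longer applies, and N = -2.
L = -2*F + 6  [with F=6]  = -6
J = |L - N|  [with L=-6, N=-2]  = 4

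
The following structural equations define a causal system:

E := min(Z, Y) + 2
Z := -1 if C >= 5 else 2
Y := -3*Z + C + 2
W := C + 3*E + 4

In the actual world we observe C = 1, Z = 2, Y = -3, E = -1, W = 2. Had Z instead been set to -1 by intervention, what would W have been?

do(Z=-1) replaces the equation Z := -1 if C >= 5 else 2 with the constant Z = -1.
Y = -3*Z + C + 2  [with Z=-1, C=1]  = 6
E = min(Z, Y) + 2  [with Z=-1, Y=6]  = 1
W = C + 3*E + 4  [with C=1, E=1]  = 8

8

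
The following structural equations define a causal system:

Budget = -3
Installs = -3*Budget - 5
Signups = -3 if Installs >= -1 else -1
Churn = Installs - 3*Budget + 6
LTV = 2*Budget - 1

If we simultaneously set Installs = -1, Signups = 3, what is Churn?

14

Setting Installs = -1, Signups = 3 by intervention discards those variables' equations.
Churn = Installs - 3*Budget + 6  [with Installs=-1, Budget=-3]  = 14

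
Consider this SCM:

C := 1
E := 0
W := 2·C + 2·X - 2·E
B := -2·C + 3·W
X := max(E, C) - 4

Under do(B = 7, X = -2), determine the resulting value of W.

Under do(B = 7, X = -2), each intervened variable's structural equation is replaced by its fixed value.
W = 2·C + 2·X - 2·E  [with C=1, X=-2, E=0]  = -2

-2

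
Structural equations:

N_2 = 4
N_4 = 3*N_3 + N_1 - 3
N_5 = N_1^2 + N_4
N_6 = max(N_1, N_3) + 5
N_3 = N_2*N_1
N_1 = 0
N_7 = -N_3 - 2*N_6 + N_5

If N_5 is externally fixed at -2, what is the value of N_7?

-12

Under do(N_5=-2), the mechanism N_5 = N_1^2 + N_4 is discarded; N_5 is fixed at -2.
N_3 = N_2*N_1  [with N_2=4, N_1=0]  = 0
N_6 = max(N_1, N_3) + 5  [with N_1=0, N_3=0]  = 5
N_7 = -N_3 - 2*N_6 + N_5  [with N_3=0, N_6=5, N_5=-2]  = -12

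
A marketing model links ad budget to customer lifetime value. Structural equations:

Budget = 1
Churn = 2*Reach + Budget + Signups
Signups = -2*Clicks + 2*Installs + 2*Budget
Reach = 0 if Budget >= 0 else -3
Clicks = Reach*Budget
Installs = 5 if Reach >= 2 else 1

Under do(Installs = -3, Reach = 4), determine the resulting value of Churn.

The joint intervention fixes Installs = -3, Reach = 4, removing each variable's own equation.
Clicks = Reach*Budget  [with Reach=4, Budget=1]  = 4
Signups = -2*Clicks + 2*Installs + 2*Budget  [with Clicks=4, Installs=-3, Budget=1]  = -12
Churn = 2*Reach + Budget + Signups  [with Reach=4, Budget=1, Signups=-12]  = -3

-3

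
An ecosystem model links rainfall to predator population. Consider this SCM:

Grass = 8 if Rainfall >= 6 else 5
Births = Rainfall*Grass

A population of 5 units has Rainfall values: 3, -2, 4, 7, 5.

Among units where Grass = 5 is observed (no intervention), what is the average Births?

Conditioning on Grass=5 selects the 4 unit(s) with Rainfall ∈ {3, -2, 4, 5}. Their Births values: 15, -10, 20, 25. Mean = 12.5.

12.5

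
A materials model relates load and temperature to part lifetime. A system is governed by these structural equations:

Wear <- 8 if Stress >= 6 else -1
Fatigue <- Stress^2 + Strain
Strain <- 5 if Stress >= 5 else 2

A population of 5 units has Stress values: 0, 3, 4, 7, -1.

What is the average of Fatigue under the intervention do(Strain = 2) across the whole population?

Under do(Strain=2), Strain's equation is replaced by Strain=2 for every unit. Per-unit Fatigue: 2, 11, 18, 51, 3. Mean = 17.

17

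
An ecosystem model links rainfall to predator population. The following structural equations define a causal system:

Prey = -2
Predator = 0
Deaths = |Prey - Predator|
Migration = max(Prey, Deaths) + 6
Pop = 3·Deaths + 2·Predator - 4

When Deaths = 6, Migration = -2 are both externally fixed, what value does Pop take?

14

Setting Deaths = 6, Migration = -2 by intervention discards those variables' equations.
Pop = 3·Deaths + 2·Predator - 4  [with Deaths=6, Predator=0]  = 14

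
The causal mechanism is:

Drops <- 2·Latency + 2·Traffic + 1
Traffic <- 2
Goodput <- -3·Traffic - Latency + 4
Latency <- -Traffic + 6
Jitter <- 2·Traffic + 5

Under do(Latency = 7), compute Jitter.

9

Under do(Latency=7), the mechanism Latency <- -Traffic + 6 is discarded; Latency is fixed at 7.
Since Jitter is not a descendant of the intervened variable, it is unaffected.
Jitter = 2·Traffic + 5  [with Traffic=2]  = 9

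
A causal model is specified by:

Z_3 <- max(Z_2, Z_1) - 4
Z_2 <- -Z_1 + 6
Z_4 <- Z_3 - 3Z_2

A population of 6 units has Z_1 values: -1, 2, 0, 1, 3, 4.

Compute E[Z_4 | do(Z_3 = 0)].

Under do(Z_3=0), Z_3's equation is replaced by Z_3=0 for every unit. Per-unit Z_4: -21, -12, -18, -15, -9, -6. Mean = -13.5.

-13.5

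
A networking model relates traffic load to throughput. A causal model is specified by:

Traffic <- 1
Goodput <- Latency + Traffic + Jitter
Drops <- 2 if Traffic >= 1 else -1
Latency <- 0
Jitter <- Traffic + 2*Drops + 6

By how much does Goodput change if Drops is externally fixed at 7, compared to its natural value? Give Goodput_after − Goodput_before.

do(Drops=7) replaces the equation Drops <- 2 if Traffic >= 1 else -1 with the constant Drops = 7.
Jitter = Traffic + 2*Drops + 6  [with Traffic=1, Drops=7]  = 21
Goodput = Latency + Traffic + Jitter  [with Latency=0, Traffic=1, Jitter=21]  = 22
Without intervention: Drops = 2 if Traffic >= 1 else -1  [with Traffic=1]  = 2; Jitter = Traffic + 2*Drops + 6  [with Traffic=1, Drops=2]  = 11; Goodput = Latency + Traffic + Jitter  [with Latency=0, Traffic=1, Jitter=11]  = 12.
Change = 22 − 12 = 10.

10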